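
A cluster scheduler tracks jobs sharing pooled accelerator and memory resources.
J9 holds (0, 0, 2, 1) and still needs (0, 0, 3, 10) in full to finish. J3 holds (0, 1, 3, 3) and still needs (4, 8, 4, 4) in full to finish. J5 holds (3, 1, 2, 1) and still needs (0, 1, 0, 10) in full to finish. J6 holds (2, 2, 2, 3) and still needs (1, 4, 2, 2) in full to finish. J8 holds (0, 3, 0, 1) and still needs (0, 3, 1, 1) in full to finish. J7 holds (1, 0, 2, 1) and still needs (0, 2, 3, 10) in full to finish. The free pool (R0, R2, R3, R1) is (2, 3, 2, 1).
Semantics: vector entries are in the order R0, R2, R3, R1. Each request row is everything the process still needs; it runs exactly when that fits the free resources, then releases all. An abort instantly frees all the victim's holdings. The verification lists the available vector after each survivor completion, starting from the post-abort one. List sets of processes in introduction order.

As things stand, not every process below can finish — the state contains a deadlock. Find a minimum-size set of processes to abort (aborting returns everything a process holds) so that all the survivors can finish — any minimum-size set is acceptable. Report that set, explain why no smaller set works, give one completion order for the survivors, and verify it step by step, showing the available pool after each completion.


Minimum abort set: J9 and J7.
Key observation: no ordering could ever have run J5 before the abort of J9 and J7; with (1, 0, 4, 2) back in the pool it fits at step 4.
No one abort is enough; case by case: J9 alone leaves J5 blocked (short on R1); J3 alone leaves J9 blocked (short on R1); J5 alone leaves J9 blocked (short on R1); J6 alone leaves J9 blocked (short on R1); J8 alone leaves J9 blocked (short on R1); J7 alone leaves J9 blocked (short on R1).
The survivors complete as J8, J6, J3, J5. Walking it through (starting from the post-abort pool):
  pool = (3, 3, 6, 3)
  J8: need (0, 3, 1, 1) fits (3, 3, 6, 3); releases (0, 3, 0, 1), pool now (3, 6, 6, 4)
  J6: need (1, 4, 2, 2) fits (3, 6, 6, 4); releases (2, 2, 2, 3), pool now (5, 8, 8, 7)
  J3: need (4, 8, 4, 4) fits (5, 8, 8, 7); releases (0, 1, 3, 3), pool now (5, 9, 11, 10)
  J5: need (0, 1, 0, 10) fits (5, 9, 11, 10); releases (3, 1, 2, 1), pool now (8, 10, 13, 11)


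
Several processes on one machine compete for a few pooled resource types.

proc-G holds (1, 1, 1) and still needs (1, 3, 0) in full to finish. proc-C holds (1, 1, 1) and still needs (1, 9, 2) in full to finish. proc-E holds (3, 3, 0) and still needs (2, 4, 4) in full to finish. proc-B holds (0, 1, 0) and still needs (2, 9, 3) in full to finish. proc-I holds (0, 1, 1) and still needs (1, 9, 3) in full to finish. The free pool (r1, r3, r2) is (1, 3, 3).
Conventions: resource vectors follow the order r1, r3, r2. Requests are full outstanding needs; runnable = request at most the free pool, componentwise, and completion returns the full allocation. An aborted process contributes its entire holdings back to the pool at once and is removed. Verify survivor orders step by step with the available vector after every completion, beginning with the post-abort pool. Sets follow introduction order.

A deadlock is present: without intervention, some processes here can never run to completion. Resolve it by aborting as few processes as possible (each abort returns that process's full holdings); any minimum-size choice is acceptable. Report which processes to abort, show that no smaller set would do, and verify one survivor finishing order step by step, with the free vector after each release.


The answer: abort proc-B and proc-I.
Key observation: proc-C was stuck for good until proc-B and proc-I gave back (0, 2, 1); in the order shown it finishes at step 3.
No one abort is enough; case by case: proc-G alone leaves proc-C blocked (short on r3); proc-C alone leaves proc-B blocked (short on r3); proc-E alone leaves proc-C blocked (short on r3); proc-B alone leaves proc-C blocked (short on r3); proc-I alone leaves proc-C blocked (short on r3).
One survivor order: proc-G, proc-E, proc-C. Walking it through (post-abort pool first):
  pool = (1, 5, 4)
  proc-G needs (1, 3, 0) <= (1, 5, 4) -> finishes; pool += (1, 1, 1) = (2, 6, 5)
  proc-E needs (2, 4, 4) <= (2, 6, 5) -> finishes; pool += (3, 3, 0) = (5, 9, 5)
  proc-C needs (1, 9, 2) <= (5, 9, 5) -> finishes; pool += (1, 1, 1) = (6, 10, 6)


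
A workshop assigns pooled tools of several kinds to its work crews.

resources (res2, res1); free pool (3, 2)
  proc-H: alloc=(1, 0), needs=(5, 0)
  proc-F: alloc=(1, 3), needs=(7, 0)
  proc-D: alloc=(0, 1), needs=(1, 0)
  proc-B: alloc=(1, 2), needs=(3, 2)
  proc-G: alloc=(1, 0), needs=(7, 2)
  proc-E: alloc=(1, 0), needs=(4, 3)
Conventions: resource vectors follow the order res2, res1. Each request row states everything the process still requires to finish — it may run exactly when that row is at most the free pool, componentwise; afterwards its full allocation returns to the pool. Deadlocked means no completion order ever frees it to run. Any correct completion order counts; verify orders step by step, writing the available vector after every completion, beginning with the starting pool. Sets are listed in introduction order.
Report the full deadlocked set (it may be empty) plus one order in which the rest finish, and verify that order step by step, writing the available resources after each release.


The deadlocked set is proc-F and proc-G.
Key observation: the wall is res2: completing proc-B, proc-E, proc-D, proc-H brings the pool only to (6, 5), and all the rest need more.
A valid finishing order for the others: proc-B, proc-E, proc-D, proc-H. Walking it through:
  pool = (3, 2)
  proc-B: need (3, 2) fits (3, 2); releases (1, 2), pool now (4, 4)
  proc-E: need (4, 3) fits (4, 4); releases (1, 0), pool now (5, 4)
  proc-D: need (1, 0) fits (5, 4); releases (0, 1), pool now (5, 5)
  proc-H: need (5, 0) fits (5, 5); releases (1, 0), pool now (6, 5)
The blocked processes can never fit:
  proc-F still needs (7, 0) but only (6, 5) is free — short on res2
  proc-G still needs (7, 2) but only (6, 5) is free — short on res2


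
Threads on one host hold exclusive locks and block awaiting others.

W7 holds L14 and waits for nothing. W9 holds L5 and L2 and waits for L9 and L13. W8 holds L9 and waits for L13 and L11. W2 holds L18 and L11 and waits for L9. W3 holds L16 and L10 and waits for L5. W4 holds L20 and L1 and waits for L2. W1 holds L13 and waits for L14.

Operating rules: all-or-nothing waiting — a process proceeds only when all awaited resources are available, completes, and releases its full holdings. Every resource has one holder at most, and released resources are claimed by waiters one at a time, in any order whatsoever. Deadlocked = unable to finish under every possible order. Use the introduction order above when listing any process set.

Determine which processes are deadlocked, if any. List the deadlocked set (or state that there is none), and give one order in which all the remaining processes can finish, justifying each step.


Deadlocked: W9, W8, W2, W3 and W4.
Key observation: W8 -> W2 -> W8 is a circular wait — nothing in it can go first; W9, W3 and W4 wait into the deadlock from upstream.
One completion order for the rest: W7, W1.
Verifying each step:
  run W7 (it waits on nothing); releases L14
  W1 waits on L14 — all released -> runs and releases L13


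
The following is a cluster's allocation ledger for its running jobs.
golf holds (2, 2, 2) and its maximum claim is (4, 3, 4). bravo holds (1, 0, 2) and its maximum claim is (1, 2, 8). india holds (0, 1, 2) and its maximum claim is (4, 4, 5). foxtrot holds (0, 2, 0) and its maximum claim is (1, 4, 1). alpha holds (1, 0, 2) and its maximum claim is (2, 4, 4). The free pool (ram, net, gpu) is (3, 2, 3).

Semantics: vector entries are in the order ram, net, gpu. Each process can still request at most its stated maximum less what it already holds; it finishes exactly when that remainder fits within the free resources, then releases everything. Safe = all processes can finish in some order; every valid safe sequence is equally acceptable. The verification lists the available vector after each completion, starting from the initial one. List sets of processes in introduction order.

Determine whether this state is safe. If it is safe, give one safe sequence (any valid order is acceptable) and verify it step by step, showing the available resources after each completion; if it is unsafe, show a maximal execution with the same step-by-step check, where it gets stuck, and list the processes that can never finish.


SAFE, for example via the order foxtrot, golf, india, alpha, bravo.
Key observation: foxtrot marks the first exact bind of the order: its need (1, 2, 1) fits the free (3, 2, 3) with zero slack on a requested resource.
Walking it through:
  pool = (3, 2, 3)
  foxtrot: need (1, 2, 1) fits (3, 2, 3); releases (0, 2, 0), pool now (3, 4, 3)
  golf: need (2, 1, 2) fits (3, 4, 3); releases (2, 2, 2), pool now (5, 6, 5)
  india: need (4, 3, 3) fits (5, 6, 5); releases (0, 1, 2), pool now (5, 7, 7)
  alpha: need (1, 4, 2) fits (5, 7, 7); releases (1, 0, 2), pool now (6, 7, 9)
  bravo: need (0, 2, 6) fits (6, 7, 9); releases (1, 0, 2), pool now (7, 7, 11)


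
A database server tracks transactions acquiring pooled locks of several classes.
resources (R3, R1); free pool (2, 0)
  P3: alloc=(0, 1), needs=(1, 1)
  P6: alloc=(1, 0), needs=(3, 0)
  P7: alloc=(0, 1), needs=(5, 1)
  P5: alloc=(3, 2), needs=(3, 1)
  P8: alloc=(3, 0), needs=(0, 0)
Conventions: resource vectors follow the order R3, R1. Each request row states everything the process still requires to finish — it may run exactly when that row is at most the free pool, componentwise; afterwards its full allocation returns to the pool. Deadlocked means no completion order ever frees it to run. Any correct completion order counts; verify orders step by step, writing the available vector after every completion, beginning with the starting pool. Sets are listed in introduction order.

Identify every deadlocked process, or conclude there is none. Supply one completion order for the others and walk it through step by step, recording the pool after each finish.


The deadlocked set is P3, P7 and P5.
Key observation: even finishing P8, P6 leaves just (6, 0) free — too little R1 for any of the remaining processes.
One completion order for the rest: P8, P6. Check, step by step:
  pool = (2, 0)
  P8: need (0, 0) fits (2, 0); releases (3, 0), pool now (5, 0)
  P6: need (3, 0) fits (5, 0); releases (1, 0), pool now (6, 0)
None of the blocked processes ever fits:
  P3 cannot run: need (1, 1) vs free (6, 0) (insufficient R1)
  P7 cannot run: need (5, 1) vs free (6, 0) (insufficient R1)
  P5 cannot run: need (3, 1) vs free (6, 0) (insufficient R1)


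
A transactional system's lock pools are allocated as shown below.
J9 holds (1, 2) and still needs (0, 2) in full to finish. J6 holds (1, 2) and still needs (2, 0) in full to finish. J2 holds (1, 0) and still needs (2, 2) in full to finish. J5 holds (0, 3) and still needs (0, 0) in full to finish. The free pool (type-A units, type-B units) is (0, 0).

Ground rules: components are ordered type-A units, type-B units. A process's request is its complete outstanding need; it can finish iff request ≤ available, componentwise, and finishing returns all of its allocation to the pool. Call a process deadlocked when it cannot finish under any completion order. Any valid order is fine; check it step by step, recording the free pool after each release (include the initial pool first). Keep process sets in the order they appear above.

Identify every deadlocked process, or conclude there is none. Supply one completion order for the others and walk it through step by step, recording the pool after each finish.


Deadlocked set: J6 and J2.
Key observation: even finishing J5, J9 leaves just (1, 5) free — too little type-A units for any of the remaining processes.
One completion order for the rest: J5, J9. Check, step by step:
  pool = (0, 0)
  run J5 (needs (0, 0), free (0, 0)); after release of (0, 3) the pool is (0, 3)
  run J9 (needs (0, 2), free (0, 3)); after release of (1, 2) the pool is (1, 5)
The stuck group stays short no matter what:
  J6 cannot run: need (2, 0) vs free (1, 5) (insufficient type-A units)
  J2 cannot run: need (2, 2) vs free (1, 5) (insufficient type-A units)


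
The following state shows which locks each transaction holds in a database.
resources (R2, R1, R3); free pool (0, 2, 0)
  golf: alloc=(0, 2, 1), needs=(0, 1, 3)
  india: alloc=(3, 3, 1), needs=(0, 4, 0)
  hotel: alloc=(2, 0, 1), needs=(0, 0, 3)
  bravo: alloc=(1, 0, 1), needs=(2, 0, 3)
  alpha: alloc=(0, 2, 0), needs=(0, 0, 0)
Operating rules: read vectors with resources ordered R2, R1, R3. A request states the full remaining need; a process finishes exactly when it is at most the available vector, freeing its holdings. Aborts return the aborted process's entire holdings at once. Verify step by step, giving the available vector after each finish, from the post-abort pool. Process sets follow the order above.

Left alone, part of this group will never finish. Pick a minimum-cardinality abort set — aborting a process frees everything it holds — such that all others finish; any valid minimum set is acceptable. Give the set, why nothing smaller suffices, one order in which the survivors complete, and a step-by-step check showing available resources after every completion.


Abort golf and hotel.
Key observation: the deadlocked bravo becomes finishable only because golf and hotel released (2, 2, 2); it completes at step 3 below.
Minimality, checking each single-abort alternative: golf alone leaves hotel blocked (short on R3); india alone leaves golf blocked (short on R3); hotel alone leaves golf blocked (short on R3); bravo alone leaves golf blocked (short on R3); alpha alone leaves golf blocked (short on R3).
One survivor order: alpha, india, bravo. Check, step by step (post-abort pool first):
  pool = (2, 4, 2)
  alpha needs (0, 0, 0) <= (2, 4, 2) -> finishes; pool += (0, 2, 0) = (2, 6, 2)
  india needs (0, 4, 0) <= (2, 6, 2) -> finishes; pool += (3, 3, 1) = (5, 9, 3)
  bravo needs (2, 0, 3) <= (5, 9, 3) -> finishes; pool += (1, 0, 1) = (6, 9, 4)


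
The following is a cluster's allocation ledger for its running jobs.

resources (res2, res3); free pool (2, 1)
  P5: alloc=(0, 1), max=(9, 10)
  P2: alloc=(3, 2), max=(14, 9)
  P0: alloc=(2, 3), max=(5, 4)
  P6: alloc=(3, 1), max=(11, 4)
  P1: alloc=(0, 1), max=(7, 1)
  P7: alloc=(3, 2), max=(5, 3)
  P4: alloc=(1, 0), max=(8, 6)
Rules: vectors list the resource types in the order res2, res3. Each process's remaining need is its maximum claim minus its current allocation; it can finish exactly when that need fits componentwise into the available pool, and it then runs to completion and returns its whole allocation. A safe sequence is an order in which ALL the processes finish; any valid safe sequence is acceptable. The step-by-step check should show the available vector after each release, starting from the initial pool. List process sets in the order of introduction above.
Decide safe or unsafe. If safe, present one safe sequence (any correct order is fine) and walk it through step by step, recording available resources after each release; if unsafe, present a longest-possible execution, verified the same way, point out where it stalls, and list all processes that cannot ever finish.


SAFE — a valid safe sequence is P7, P0, P1, P4, P6, P2, P5.
Key observation: reading the order forward, P7 is the first process whose need (2, 1) meets the free pool (2, 1) exactly on a resource it requests.
Walking it through:
  pool = (2, 1)
  P7: need (2, 1) fits (2, 1); releases (3, 2), pool now (5, 3)
  P0: need (3, 1) fits (5, 3); releases (2, 3), pool now (7, 6)
  P1: need (7, 0) fits (7, 6); releases (0, 1), pool now (7, 7)
  P4: need (7, 6) fits (7, 7); releases (1, 0), pool now (8, 7)
  P6: need (8, 3) fits (8, 7); releases (3, 1), pool now (11, 8)
  P2: need (11, 7) fits (11, 8); releases (3, 2), pool now (14, 10)
  P5: need (9, 9) fits (14, 10); releases (0, 1), pool now (14, 11)


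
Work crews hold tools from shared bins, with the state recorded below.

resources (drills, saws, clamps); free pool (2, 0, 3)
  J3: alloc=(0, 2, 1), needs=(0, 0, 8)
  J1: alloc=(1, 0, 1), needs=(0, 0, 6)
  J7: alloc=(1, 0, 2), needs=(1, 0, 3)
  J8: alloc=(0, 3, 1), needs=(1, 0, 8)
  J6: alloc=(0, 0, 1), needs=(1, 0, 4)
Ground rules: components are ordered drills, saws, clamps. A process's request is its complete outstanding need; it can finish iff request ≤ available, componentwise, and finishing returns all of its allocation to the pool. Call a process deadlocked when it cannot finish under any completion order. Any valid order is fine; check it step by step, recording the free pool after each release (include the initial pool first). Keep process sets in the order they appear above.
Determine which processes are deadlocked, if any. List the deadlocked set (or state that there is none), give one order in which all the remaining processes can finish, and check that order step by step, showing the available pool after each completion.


Deadlocked: J3 and J8.
Key observation: the wall is clamps: completing J7, J6, J1 brings the pool only to (4, 0, 7), and all the rest need more.
One completion order for the rest: J7, J6, J1. Check, step by step:
  pool = (2, 0, 3)
  J7 needs (1, 0, 3) <= (2, 0, 3) -> finishes; pool += (1, 0, 2) = (3, 0, 5)
  J6 needs (1, 0, 4) <= (3, 0, 5) -> finishes; pool += (0, 0, 1) = (3, 0, 6)
  J1 needs (0, 0, 6) <= (3, 0, 6) -> finishes; pool += (1, 0, 1) = (4, 0, 7)
The stuck group stays short no matter what:
  J3 still needs (0, 0, 8) but only (4, 0, 7) is free — short on clamps
  J8 still needs (1, 0, 8) but only (4, 0, 7) is free — short on clamps


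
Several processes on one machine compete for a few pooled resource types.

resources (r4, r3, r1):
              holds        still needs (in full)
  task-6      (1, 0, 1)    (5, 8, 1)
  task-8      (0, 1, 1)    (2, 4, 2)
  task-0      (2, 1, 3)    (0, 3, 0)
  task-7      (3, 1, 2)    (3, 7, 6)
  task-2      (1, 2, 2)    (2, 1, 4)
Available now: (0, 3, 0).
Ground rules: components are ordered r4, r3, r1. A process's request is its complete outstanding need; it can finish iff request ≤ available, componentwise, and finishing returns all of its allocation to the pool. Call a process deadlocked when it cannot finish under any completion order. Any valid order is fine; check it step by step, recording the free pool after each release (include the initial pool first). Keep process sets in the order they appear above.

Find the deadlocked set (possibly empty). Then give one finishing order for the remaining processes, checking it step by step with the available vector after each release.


The deadlocked set is empty.
Key observation: there is always a runnable process — task-0 first — so the state unwinds completely.
The rest can finish in the order task-0, task-8, task-2, task-7, task-6. Check, step by step:
  pool = (0, 3, 0)
  task-0: need (0, 3, 0) fits (0, 3, 0); releases (2, 1, 3), pool now (2, 4, 3)
  task-8: need (2, 4, 2) fits (2, 4, 3); releases (0, 1, 1), pool now (2, 5, 4)
  task-2: need (2, 1, 4) fits (2, 5, 4); releases (1, 2, 2), pool now (3, 7, 6)
  task-7: need (3, 7, 6) fits (3, 7, 6); releases (3, 1, 2), pool now (6, 8, 8)
  task-6: need (5, 8, 1) fits (6, 8, 8); releases (1, 0, 1), pool now (7, 8, 9)


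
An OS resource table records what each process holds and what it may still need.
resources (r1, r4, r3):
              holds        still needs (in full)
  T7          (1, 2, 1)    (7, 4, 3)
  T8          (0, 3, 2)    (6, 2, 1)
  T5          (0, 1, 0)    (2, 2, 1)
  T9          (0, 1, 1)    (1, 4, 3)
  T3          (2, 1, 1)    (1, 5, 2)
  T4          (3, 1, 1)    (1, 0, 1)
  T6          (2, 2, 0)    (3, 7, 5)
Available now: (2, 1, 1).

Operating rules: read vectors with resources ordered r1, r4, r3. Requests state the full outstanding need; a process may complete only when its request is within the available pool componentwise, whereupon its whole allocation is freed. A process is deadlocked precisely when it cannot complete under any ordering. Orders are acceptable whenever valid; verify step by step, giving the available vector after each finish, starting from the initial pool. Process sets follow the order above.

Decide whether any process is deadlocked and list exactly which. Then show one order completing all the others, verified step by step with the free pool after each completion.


Deadlocked set: T7, T8, T9, T3 and T6.
Key observation: after T4, T5 the pool peaks at (5, 3, 2), and each blocked process is short somewhere: T7 on r1, r4, r3; T8 on r1; T9 on r4, r3; T3 on r4; T6 on r4, r3.
The rest can finish in the order T4, T5. Verifying each step:
  pool = (2, 1, 1)
  T4 needs (1, 0, 1) <= (2, 1, 1) -> finishes; pool += (3, 1, 1) = (5, 2, 2)
  T5 needs (2, 2, 1) <= (5, 2, 2) -> finishes; pool += (0, 1, 0) = (5, 3, 2)
None of the blocked processes ever fits:
  T7 cannot run: need (7, 4, 3) vs free (5, 3, 2) (insufficient r1, r4 and r3)
  T8 cannot run: need (6, 2, 1) vs free (5, 3, 2) (insufficient r1)
  T9 cannot run: need (1, 4, 3) vs free (5, 3, 2) (insufficient r4 and r3)
  T3 cannot run: need (1, 5, 2) vs free (5, 3, 2) (insufficient r4)
  T6 cannot run: need (3, 7, 5) vs free (5, 3, 2) (insufficient r4 and r3)


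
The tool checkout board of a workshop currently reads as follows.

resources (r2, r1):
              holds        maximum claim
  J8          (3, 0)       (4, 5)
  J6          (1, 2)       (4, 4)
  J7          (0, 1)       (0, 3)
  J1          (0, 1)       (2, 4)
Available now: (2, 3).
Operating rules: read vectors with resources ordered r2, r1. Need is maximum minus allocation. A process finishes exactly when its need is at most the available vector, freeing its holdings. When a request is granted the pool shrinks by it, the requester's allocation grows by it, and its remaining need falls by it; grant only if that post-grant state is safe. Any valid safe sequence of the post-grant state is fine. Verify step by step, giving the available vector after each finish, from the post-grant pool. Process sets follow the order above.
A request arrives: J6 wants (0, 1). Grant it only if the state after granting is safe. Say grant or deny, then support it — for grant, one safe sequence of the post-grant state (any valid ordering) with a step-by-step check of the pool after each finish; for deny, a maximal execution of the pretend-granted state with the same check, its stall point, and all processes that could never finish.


DENY — the pretend-granted state is unsafe.
Key observation: after J7, J1 the pool peaks at (2, 4), and each blocked process is short somewhere: J8 on r1; J6 on r2.
On the post-grant state, J7, J1 is a maximal run — nothing extends it. Walking it through:
  pool = (2, 2)
  J7: need (0, 2) fits (2, 2); releases (0, 1), pool now (2, 3)
  J1: need (2, 3) fits (2, 3); releases (0, 1), pool now (2, 4)
  J8 still needs (1, 5) but only (2, 4) is free — short on r1
  J6 still needs (3, 1) but only (2, 4) is free — short on r2
Had the request been granted, J8 and J6 could never finish.


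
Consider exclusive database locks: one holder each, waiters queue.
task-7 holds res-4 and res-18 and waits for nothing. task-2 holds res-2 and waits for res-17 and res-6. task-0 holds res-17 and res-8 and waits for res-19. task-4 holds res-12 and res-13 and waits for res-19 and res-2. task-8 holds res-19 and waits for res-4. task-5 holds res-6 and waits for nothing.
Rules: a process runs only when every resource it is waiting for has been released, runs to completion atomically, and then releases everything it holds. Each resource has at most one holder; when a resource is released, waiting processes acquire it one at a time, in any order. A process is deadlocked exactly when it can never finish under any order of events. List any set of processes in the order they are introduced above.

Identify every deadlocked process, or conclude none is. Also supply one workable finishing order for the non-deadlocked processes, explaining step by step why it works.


The deadlocked set is empty.
Key observation: although several processes wait, no cycle exists — each chain bottoms out at a free runner.
One completion order for the rest: task-7, task-8, task-0, task-5, task-2, task-4.
Verifying each step:
  task-7 waits on nothing -> runs at once and releases res-4 and res-18
  task-8: everything it awaited (res-4) is free; runs, freeing res-19
  task-0: everything it awaited (res-19) is free; runs, freeing res-17 and res-8
  task-5 waits on nothing -> runs at once and releases res-6
  task-2: everything it awaited (res-17 and res-6) is free; runs, freeing res-2
  task-4: everything it awaited (res-19 and res-2) is free; runs, freeing res-12 and res-13


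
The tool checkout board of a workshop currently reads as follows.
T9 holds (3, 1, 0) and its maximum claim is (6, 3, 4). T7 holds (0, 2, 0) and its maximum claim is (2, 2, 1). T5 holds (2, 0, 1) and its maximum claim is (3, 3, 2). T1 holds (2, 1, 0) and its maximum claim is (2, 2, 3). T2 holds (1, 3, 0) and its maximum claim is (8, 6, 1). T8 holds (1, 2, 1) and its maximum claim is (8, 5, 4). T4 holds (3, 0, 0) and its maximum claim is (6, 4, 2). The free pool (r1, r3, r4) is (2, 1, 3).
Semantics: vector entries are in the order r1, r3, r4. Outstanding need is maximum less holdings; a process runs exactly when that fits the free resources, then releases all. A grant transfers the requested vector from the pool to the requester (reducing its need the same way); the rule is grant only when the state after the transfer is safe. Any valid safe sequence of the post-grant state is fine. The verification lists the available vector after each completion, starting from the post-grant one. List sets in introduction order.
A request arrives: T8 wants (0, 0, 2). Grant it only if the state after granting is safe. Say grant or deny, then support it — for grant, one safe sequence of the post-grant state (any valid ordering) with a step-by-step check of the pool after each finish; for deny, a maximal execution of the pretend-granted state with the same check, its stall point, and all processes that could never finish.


DENY. Granting would leave the state unsafe.
Key observation: after T7, T5 the pool peaks at (4, 3, 2), and each blocked process is short somewhere: T9 on r4; T1 on r4; T2 on r1; T8 on r1; T4 on r3.
Pretend the grant happened; the run T7, T5 goes as far as possible. Check, step by step:
  pool = (2, 1, 1)
  T7 needs (2, 0, 1) <= (2, 1, 1) -> finishes; pool += (0, 2, 0) = (2, 3, 1)
  T5 needs (1, 3, 1) <= (2, 3, 1) -> finishes; pool += (2, 0, 1) = (4, 3, 2)
  T9 cannot run: need (3, 2, 4) vs free (4, 3, 2) (insufficient r4)
  T1 cannot run: need (0, 1, 3) vs free (4, 3, 2) (insufficient r4)
  T2 cannot run: need (7, 3, 1) vs free (4, 3, 2) (insufficient r1)
  T8 cannot run: need (7, 3, 1) vs free (4, 3, 2) (insufficient r1)
  T4 cannot run: need (3, 4, 2) vs free (4, 3, 2) (insufficient r3)
Had the request been granted, T9, T1, T2, T8 and T4 could never finish.


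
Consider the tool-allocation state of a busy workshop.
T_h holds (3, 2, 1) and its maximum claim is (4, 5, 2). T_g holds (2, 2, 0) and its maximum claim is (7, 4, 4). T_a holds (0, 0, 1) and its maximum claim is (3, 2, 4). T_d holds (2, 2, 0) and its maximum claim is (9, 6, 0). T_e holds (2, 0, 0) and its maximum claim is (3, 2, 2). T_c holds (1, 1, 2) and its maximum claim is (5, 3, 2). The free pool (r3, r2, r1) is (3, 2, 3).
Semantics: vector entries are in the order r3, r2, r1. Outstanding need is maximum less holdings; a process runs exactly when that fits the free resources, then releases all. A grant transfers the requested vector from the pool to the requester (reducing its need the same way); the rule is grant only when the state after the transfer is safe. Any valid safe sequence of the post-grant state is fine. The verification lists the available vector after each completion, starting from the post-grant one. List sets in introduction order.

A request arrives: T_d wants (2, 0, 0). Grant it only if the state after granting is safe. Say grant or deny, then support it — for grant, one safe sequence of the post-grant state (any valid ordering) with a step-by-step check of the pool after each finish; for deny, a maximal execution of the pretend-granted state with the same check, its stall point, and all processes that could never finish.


DENY: after the grant no complete ordering would exist.
Key observation: after T_e, T_a the pool peaks at (3, 2, 4), and each blocked process is short somewhere: T_h on r2; T_g on r3; T_d on r3, r2; T_c on r3.
On the post-grant state, T_e, T_a is a maximal run — nothing extends it. Step-by-step check:
  pool = (1, 2, 3)
  T_e needs (1, 2, 2) <= (1, 2, 3) -> finishes; pool += (2, 0, 0) = (3, 2, 3)
  T_a needs (3, 2, 3) <= (3, 2, 3) -> finishes; pool += (0, 0, 1) = (3, 2, 4)
  T_h still needs (1, 3, 1) but only (3, 2, 4) is free — short on r2
  T_g still needs (5, 2, 4) but only (3, 2, 4) is free — short on r3
  T_d still needs (5, 4, 0) but only (3, 2, 4) is free — short on r3 and r2
  T_c still needs (4, 2, 0) but only (3, 2, 4) is free — short on r3
Post-grant, the permanently blocked set is T_h, T_g, T_d and T_c.


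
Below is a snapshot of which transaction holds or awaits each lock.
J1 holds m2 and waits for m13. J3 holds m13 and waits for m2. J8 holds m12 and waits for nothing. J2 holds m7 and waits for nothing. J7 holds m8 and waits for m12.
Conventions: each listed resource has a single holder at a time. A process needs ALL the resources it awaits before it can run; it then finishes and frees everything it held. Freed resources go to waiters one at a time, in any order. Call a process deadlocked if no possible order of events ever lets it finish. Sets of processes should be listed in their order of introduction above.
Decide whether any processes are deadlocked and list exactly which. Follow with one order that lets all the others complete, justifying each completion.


Deadlocked: J1 and J3.
Key observation: the waits loop around J1 -> J3 -> J1 with no way out; no other process is dragged down with it.
The rest can finish in the order J2, J8, J7.
Check, step by step:
  run J2 (it waits on nothing); releases m7
  run J8 (it waits on nothing); releases m12
  run J7 (all its waits — m12 — are resolved); releases m8


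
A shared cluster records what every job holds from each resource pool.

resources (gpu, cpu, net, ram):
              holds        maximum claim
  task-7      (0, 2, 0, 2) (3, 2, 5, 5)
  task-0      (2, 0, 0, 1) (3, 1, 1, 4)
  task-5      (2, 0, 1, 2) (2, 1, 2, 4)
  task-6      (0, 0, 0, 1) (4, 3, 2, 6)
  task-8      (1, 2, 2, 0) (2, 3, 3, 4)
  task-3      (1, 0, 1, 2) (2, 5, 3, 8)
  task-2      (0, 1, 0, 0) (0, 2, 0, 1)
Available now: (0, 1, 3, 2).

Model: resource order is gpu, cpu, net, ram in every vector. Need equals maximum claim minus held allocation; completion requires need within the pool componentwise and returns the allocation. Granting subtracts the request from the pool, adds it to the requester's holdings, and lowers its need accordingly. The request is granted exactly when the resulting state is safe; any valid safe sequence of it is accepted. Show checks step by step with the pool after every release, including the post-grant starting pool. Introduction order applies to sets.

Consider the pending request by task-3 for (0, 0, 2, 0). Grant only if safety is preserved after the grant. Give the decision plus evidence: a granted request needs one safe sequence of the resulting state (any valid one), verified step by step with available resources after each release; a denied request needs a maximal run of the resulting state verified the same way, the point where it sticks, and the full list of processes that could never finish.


DENY: after the grant no complete ordering would exist.
Key observation: after task-5, task-2, task-8, task-0, task-6 the pool peaks at (5, 4, 4, 6), and each blocked process is short somewhere: task-7 on net; task-3 on cpu.
Pretend the grant happened; the run task-5, task-2, task-8, task-0, task-6 goes as far as possible. Walking it through:
  pool = (0, 1, 1, 2)
  run task-5 (needs (0, 1, 1, 2), free (0, 1, 1, 2)); after release of (2, 0, 1, 2) the pool is (2, 1, 2, 4)
  run task-2 (needs (0, 1, 0, 1), free (2, 1, 2, 4)); after release of (0, 1, 0, 0) the pool is (2, 2, 2, 4)
  run task-8 (needs (1, 1, 1, 4), free (2, 2, 2, 4)); after release of (1, 2, 2, 0) the pool is (3, 4, 4, 4)
  run task-0 (needs (1, 1, 1, 3), free (3, 4, 4, 4)); after release of (2, 0, 0, 1) the pool is (5, 4, 4, 5)
  run task-6 (needs (4, 3, 2, 5), free (5, 4, 4, 5)); after release of (0, 0, 0, 1) the pool is (5, 4, 4, 6)
  blocked: task-7 wants (3, 0, 5, 3), pool (5, 4, 4, 6) — not enough net
  blocked: task-3 wants (1, 5, 0, 6), pool (5, 4, 4, 6) — not enough cpu
Had the request been granted, task-7 and task-3 could never finish.


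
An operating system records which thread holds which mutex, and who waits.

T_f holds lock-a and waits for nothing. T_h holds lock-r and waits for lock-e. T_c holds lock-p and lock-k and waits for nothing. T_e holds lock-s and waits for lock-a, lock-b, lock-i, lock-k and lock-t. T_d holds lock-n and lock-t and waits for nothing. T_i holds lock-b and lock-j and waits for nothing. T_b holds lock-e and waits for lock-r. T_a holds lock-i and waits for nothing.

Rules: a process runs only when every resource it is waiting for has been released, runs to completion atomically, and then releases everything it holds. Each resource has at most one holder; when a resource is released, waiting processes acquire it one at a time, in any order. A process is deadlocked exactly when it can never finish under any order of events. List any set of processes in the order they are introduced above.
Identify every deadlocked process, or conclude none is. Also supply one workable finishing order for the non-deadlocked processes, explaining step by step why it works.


The deadlocked set is T_h and T_b.
Key observation: nobody on the ring T_h -> T_b -> T_h can start until another member finishes, which never happens; no other process is dragged down with it.
A valid finishing order for the others: T_a, T_f, T_d, T_i, T_c, T_e.
Verifying each step:
  T_a waits on nothing -> runs at once and releases lock-i
  T_f waits on nothing -> runs at once and releases lock-a
  T_d waits on nothing -> runs at once and releases lock-n and lock-t
  T_i waits on nothing -> runs at once and releases lock-b and lock-j
  T_c waits on nothing -> runs at once and releases lock-p and lock-k
  run T_e (all its waits — lock-a, lock-b, lock-i, lock-k and lock-t — are resolved); releases lock-s


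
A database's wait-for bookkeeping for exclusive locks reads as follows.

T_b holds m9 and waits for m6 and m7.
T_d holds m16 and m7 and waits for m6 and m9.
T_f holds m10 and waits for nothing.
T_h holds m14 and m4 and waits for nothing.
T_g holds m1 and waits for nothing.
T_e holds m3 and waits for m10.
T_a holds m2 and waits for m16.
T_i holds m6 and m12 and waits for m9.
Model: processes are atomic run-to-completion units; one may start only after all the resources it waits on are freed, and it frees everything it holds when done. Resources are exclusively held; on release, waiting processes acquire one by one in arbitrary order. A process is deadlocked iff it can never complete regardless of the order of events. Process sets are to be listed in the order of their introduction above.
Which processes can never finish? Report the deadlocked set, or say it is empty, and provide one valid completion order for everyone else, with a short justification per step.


Deadlocked: T_b, T_d, T_a and T_i.
Key observation: the loop T_b -> T_d -> T_b blocks itself forever; T_i is caught in further circular waits and T_a waits into the deadlock from upstream.
One completion order for the rest: T_g, T_h, T_f, T_e.
Step-by-step check:
  T_g waits on nothing -> runs at once and releases m1
  T_h waits on nothing -> runs at once and releases m14 and m4
  T_f waits on nothing -> runs at once and releases m10
  run T_e (all its waits — m10 — are resolved); releases m3


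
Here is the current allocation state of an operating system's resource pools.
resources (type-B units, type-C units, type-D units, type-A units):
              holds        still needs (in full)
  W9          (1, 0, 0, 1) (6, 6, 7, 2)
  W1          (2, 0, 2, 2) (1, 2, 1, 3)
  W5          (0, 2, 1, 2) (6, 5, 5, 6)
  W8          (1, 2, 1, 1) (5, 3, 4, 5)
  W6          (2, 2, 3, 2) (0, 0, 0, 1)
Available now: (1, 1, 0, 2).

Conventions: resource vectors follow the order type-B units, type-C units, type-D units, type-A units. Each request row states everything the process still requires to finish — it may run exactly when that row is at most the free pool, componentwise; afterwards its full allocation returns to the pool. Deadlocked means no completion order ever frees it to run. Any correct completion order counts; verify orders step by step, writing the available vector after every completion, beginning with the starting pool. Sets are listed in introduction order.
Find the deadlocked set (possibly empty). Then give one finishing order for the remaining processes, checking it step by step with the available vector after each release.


No process is deadlocked.
Key observation: W6 can run right away; the returned allocation unlocks the remaining processes in turn.
One completion order for the rest: W6, W1, W8, W5, W9. Verifying each step:
  pool = (1, 1, 0, 2)
  W6 needs (0, 0, 0, 1) <= (1, 1, 0, 2) -> finishes; pool += (2, 2, 3, 2) = (3, 3, 3, 4)
  W1 needs (1, 2, 1, 3) <= (3, 3, 3, 4) -> finishes; pool += (2, 0, 2, 2) = (5, 3, 5, 6)
  W8 needs (5, 3, 4, 5) <= (5, 3, 5, 6) -> finishes; pool += (1, 2, 1, 1) = (6, 5, 6, 7)
  W5 needs (6, 5, 5, 6) <= (6, 5, 6, 7) -> finishes; pool += (0, 2, 1, 2) = (6, 7, 7, 9)
  W9 needs (6, 6, 7, 2) <= (6, 7, 7, 9) -> finishes; pool += (1, 0, 0, 1) = (7, 7, 7, 10)


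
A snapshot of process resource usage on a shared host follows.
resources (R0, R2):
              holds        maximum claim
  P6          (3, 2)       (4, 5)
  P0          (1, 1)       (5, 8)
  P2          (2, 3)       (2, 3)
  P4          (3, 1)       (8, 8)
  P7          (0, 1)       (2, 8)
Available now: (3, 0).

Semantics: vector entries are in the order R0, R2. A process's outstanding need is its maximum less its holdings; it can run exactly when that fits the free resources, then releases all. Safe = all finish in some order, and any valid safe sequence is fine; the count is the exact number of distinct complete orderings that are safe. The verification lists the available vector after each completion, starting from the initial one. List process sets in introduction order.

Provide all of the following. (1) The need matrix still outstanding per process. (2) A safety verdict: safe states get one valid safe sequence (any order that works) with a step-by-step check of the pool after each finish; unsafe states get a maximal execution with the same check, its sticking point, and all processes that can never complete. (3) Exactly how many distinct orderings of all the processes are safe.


(1) Remaining need (order R0, R2):
  P6: (1, 3)
  P0: (4, 7)
  P2: (0, 0)
  P4: (5, 7)
  P7: (2, 7)
(2) The state is UNSAFE.
Key observation: R2 is the bottleneck — with P2, P6 done the pool holds (8, 5), short of every remaining need.
The run P2, P6 cannot be extended any further. Step-by-step check:
  pool = (3, 0)
  run P2 (needs (0, 0), free (3, 0)); after release of (2, 3) the pool is (5, 3)
  run P6 (needs (1, 3), free (5, 3)); after release of (3, 2) the pool is (8, 5)
  P0 cannot run: need (4, 7) vs free (8, 5) (insufficient R2)
  P4 cannot run: need (5, 7) vs free (8, 5) (insufficient R2)
  P7 cannot run: need (2, 7) vs free (8, 5) (insufficient R2)
Processes that can never finish: P0, P4 and P7.
(3) The exact count: 0 of the possible complete orderings are safe sequences.


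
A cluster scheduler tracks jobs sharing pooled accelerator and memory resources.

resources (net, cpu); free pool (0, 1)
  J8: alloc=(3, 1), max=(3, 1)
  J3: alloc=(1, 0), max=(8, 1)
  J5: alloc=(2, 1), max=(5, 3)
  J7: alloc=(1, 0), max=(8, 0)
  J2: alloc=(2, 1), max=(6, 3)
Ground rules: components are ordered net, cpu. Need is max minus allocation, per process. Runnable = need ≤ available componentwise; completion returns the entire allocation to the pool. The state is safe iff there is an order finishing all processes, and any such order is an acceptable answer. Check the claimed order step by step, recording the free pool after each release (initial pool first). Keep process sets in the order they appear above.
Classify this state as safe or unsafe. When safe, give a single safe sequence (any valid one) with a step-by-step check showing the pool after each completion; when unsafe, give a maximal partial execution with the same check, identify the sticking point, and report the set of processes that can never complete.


SAFE — a valid safe sequence is J8, J5, J2, J3, J7.
Key observation: reading the order forward, J5 is the first process whose need (3, 2) meets the free pool (3, 2) exactly on a resource it requests.
Verifying each step:
  pool = (0, 1)
  J8: need (0, 0) fits (0, 1); releases (3, 1), pool now (3, 2)
  J5: need (3, 2) fits (3, 2); releases (2, 1), pool now (5, 3)
  J2: need (4, 2) fits (5, 3); releases (2, 1), pool now (7, 4)
  J3: need (7, 1) fits (7, 4); releases (1, 0), pool now (8, 4)
  J7: need (7, 0) fits (8, 4); releases (1, 0), pool now (9, 4)
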